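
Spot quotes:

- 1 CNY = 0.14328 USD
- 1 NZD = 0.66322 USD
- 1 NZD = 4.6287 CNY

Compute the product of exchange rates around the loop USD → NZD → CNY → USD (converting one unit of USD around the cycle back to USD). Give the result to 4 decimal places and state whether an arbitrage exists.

1.0000 (no arbitrage)

Around USD → NZD → CNY → USD: 1 ÷ 0.66322 × 4.6287 × 0.14328 = 0.999970
Product ≈ 1 (deviation 0.003%, within rounding noise).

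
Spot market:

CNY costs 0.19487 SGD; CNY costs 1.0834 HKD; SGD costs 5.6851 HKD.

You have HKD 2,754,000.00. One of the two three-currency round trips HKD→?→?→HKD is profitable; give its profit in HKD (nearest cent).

Profitable loop is HKD → CNY → SGD → HKD:
HKD 2,754,000.00 ÷ 1.0834 = CNY 2,541,997.42
CNY 2,541,997.42 × 0.19487 = SGD 495,359.04
SGD 495,359.04 × 5.6851 = HKD 2,816,165.66
Profit = HKD 2,816,165.66 − HKD 2,754,000.00

Profit: HKD 62,165.66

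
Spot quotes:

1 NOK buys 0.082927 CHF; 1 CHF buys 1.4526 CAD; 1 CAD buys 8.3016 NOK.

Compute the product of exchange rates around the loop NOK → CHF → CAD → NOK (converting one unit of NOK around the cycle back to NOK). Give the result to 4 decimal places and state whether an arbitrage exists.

Around NOK → CHF → CAD → NOK: 1 × 0.082927 × 1.4526 × 8.3016 = 1.000009
Product ≈ 1 (deviation 0.001%, within rounding noise).

1.0000 (no arbitrage)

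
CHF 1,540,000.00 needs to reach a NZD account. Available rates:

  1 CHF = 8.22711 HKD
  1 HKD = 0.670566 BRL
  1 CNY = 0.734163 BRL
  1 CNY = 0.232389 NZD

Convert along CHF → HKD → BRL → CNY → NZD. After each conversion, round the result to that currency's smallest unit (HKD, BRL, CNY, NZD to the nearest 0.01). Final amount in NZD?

CHF 1,540,000.00 × 8.22711 = HKD 12,669,749.40
HKD 12,669,749.40 × 0.670566 = BRL 8,495,903.18
BRL 8,495,903.18 ÷ 0.734163 = CNY 11,572,230.12
CNY 11,572,230.12 × 0.232389 = NZD 2,689,258.99

NZD 2,689,258.99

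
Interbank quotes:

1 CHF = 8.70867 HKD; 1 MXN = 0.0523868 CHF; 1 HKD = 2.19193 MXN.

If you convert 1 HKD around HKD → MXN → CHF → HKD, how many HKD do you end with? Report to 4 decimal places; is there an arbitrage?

Around HKD → MXN → CHF → HKD: 1 × 2.19193 × 0.0523868 × 8.70867 = 1.000001
Product ≈ 1 (deviation 0.000%, within rounding noise).

1.0000 (no arbitrage)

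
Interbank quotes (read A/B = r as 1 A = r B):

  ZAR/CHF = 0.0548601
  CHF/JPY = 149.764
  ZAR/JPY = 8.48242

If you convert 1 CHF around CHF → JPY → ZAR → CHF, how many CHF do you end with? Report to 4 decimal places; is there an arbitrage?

0.9686 (arbitrage exists)

Around CHF → JPY → ZAR → CHF: 1 × 149.764 ÷ 8.48242 × 0.0548601 = 0.968600
Product < 1; profitable direction is CHF → ZAR → JPY → CHF.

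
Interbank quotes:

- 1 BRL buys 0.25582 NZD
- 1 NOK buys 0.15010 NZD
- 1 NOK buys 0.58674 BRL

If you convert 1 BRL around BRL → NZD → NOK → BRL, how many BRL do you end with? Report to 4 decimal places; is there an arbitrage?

1.0000 (no arbitrage)

Around BRL → NZD → NOK → BRL: 1 × 0.25582 ÷ 0.15010 × 0.58674 = 0.999999
Product ≈ 1 (deviation 0.000%, within rounding noise).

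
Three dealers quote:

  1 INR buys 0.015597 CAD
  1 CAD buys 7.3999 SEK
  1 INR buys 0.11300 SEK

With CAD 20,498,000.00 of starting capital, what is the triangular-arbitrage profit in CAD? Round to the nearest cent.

Profit: CAD 438,301.71

Profitable loop is CAD → SEK → INR → CAD:
CAD 20,498,000.00 × 7.3999 = SEK 151,683,150.20
SEK 151,683,150.20 ÷ 0.11300 = INR 1,342,328,762.83
INR 1,342,328,762.83 × 0.015597 = CAD 20,936,301.71
Profit = CAD 20,936,301.71 − CAD 20,498,000.00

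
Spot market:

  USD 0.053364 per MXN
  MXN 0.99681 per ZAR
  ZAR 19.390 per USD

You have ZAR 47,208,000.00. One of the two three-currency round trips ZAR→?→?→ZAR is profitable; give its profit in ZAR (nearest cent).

Profitable loop is ZAR → MXN → USD → ZAR:
ZAR 47,208,000.00 × 0.99681 = MXN 47,057,406.48
MXN 47,057,406.48 × 0.053364 = USD 2,511,171.44
USD 2,511,171.44 × 19.390 = ZAR 48,691,614.21
Profit = ZAR 48,691,614.21 − ZAR 47,208,000.00

Profit: ZAR 1,483,614.21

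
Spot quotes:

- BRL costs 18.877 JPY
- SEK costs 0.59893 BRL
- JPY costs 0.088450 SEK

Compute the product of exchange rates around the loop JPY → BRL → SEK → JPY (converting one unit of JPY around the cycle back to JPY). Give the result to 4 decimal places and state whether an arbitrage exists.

1.0000 (no arbitrage)

Around JPY → BRL → SEK → JPY: 1 ÷ 18.877 ÷ 0.59893 ÷ 0.088450 = 0.999984
Product ≈ 1 (deviation 0.002%, within rounding noise).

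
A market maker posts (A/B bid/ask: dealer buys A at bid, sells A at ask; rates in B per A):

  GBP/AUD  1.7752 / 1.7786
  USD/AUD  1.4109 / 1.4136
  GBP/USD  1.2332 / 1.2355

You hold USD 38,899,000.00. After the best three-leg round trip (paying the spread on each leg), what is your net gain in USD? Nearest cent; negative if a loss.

Best loop USD → GBP → AUD → USD:
USD 38,899,000.00 ÷ 1.2355 (buy GBP at ask) = GBP 31,484,419.26
GBP 31,484,419.26 × 1.7752 (sell GBP at bid) = AUD 55,891,141.08
AUD 55,891,141.08 ÷ 1.4136 (buy USD at ask) = USD 39,538,158.66

Net profit: USD 639,158.66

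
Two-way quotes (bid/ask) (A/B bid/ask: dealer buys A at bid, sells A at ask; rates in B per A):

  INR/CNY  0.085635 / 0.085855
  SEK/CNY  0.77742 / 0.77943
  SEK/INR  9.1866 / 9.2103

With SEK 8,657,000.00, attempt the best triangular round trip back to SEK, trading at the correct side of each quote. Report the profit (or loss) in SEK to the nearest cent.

Best loop SEK → INR → CNY → SEK:
SEK 8,657,000.00 × 9.1866 (sell SEK at bid) = INR 79,528,396.20
INR 79,528,396.20 × 0.085635 (sell INR at bid) = CNY 6,810,414.21
CNY 6,810,414.21 ÷ 0.77943 (buy SEK at ask) = SEK 8,737,685.50

Net profit: SEK 80,685.50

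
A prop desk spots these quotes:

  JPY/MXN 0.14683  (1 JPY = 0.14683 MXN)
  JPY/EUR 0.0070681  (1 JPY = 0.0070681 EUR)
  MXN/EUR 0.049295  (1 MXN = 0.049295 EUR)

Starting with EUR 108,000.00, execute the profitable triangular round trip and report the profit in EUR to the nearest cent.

Profit: EUR 2,595.83

Profitable loop is EUR → JPY → MXN → EUR:
EUR 108,000.00 ÷ 0.0070681 = JPY 15,279,920
JPY 15,279,920 × 0.14683 = MXN 2,243,550.60
MXN 2,243,550.60 × 0.049295 = EUR 110,595.83
Profit = EUR 110,595.83 − EUR 108,000.00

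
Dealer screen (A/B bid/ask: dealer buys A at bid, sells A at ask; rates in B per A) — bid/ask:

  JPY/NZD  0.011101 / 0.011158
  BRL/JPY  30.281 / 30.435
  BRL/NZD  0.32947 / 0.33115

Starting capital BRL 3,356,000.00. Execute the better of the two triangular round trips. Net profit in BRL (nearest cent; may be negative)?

Best loop BRL → JPY → NZD → BRL:
BRL 3,356,000.00 × 30.281 (sell BRL at bid) = JPY 101,623,036
JPY 101,623,036 × 0.011101 (sell JPY at bid) = NZD 1,128,117.32
NZD 1,128,117.32 ÷ 0.33115 (buy BRL at ask) = BRL 3,406,665.63

Net profit: BRL 50,665.63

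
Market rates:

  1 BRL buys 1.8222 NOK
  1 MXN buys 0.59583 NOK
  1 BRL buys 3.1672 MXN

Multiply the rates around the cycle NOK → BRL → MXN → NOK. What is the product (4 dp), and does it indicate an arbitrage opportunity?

1.0356 (arbitrage exists)

Around NOK → BRL → MXN → NOK: 1 ÷ 1.8222 × 3.1672 × 0.59583 = 1.035623
Product > 1; profitable direction is NOK → BRL → MXN → NOK.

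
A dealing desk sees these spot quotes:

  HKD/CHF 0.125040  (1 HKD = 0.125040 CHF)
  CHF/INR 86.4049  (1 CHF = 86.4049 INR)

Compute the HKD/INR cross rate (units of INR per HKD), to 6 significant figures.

1 HKD × 0.125040 = 0.12504 CHF
0.12504 CHF × 86.4049 = 10.8041 INR

HKD/INR = 10.8041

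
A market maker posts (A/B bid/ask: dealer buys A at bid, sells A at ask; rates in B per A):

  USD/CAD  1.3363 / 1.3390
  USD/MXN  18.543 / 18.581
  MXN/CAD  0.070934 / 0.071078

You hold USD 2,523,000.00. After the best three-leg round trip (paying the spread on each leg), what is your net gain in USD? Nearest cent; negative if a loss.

Net profit: USD 29,800.85

Best loop USD → CAD → MXN → USD:
USD 2,523,000.00 × 1.3363 (sell USD at bid) = CAD 3,371,484.90
CAD 3,371,484.90 ÷ 0.071078 (buy MXN at ask) = MXN 47,433,592.67
MXN 47,433,592.67 ÷ 18.581 (buy USD at ask) = USD 2,552,800.85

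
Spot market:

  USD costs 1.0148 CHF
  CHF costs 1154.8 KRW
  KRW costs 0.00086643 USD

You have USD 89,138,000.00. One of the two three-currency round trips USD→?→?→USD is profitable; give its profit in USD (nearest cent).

Profit: USD 1,369,298.18

Profitable loop is USD → CHF → KRW → USD:
USD 89,138,000.00 × 1.0148 = CHF 90,457,242.40
CHF 90,457,242.40 × 1154.8 = KRW 104,460,023,524
KRW 104,460,023,524 × 0.00086643 = USD 90,507,298.18
Profit = USD 90,507,298.18 − USD 89,138,000.00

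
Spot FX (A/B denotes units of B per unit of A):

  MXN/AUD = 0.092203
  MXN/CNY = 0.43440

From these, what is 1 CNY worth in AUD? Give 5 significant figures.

CNY/AUD = 0.21225

1 CNY ÷ 0.43440 = 2.30203 MXN
2.30203 MXN × 0.092203 = 0.212254 AUD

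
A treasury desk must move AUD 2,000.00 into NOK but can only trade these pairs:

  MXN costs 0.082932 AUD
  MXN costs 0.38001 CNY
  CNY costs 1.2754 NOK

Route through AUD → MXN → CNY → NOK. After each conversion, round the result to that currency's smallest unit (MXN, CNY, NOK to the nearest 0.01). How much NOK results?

NOK 11,688.24

AUD 2,000.00 ÷ 0.082932 = MXN 24,116.14
MXN 24,116.14 × 0.38001 = CNY 9,164.37
CNY 9,164.37 × 1.2754 = NOK 11,688.24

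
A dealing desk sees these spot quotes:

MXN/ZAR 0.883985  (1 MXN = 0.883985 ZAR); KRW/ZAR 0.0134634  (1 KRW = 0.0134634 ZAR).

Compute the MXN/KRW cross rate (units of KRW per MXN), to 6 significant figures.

MXN/KRW = 65.6584

1 MXN × 0.883985 = 0.883985 ZAR
0.883985 ZAR ÷ 0.0134634 = 65.6584 KRW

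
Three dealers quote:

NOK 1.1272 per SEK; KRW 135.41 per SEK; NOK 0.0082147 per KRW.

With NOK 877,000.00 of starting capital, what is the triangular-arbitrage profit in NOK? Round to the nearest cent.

Profitable loop is NOK → KRW → SEK → NOK:
NOK 877,000.00 ÷ 0.0082147 = KRW 106,759,833
KRW 106,759,833 ÷ 135.41 = SEK 788,419.12
SEK 788,419.12 × 1.1272 = NOK 888,706.03
Profit = NOK 888,706.03 − NOK 877,000.00

Profit: NOK 11,706.03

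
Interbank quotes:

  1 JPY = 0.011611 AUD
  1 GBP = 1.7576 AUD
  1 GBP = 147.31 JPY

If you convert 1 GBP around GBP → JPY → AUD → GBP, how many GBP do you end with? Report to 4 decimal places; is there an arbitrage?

Around GBP → JPY → AUD → GBP: 1 × 147.31 × 0.011611 ÷ 1.7576 = 0.973155
Product < 1; profitable direction is GBP → AUD → JPY → GBP.

0.9732 (arbitrage exists)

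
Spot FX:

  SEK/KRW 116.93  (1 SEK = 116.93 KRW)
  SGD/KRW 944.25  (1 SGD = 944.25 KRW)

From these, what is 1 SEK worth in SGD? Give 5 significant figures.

1 SEK × 116.93 = 116.93 KRW
116.93 KRW ÷ 944.25 = 0.123834 SGD

SEK/SGD = 0.12383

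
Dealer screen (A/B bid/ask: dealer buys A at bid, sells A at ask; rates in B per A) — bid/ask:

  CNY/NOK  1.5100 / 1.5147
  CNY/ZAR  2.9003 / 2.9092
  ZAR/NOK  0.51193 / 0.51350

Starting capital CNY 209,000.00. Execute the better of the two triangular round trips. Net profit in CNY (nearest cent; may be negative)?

Net profit: CNY 2,256.07

Best loop CNY → NOK → ZAR → CNY:
CNY 209,000.00 × 1.5100 (sell CNY at bid) = NOK 315,590.00
NOK 315,590.00 ÷ 0.51350 (buy ZAR at ask) = ZAR 614,586.17
ZAR 614,586.17 ÷ 2.9092 (buy CNY at ask) = CNY 211,256.07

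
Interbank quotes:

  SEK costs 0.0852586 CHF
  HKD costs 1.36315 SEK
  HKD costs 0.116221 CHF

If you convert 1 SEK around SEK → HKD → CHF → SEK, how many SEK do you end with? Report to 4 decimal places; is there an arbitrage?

Around SEK → HKD → CHF → SEK: 1 ÷ 1.36315 × 0.116221 ÷ 0.0852586 = 1.000006
Product ≈ 1 (deviation 0.001%, within rounding noise).

1.0000 (no arbitrage)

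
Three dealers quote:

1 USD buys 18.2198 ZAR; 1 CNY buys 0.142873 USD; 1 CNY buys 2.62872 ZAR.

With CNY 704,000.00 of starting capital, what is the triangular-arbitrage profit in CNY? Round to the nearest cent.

Profit: CNY 6,924.07

Profitable loop is CNY → ZAR → USD → CNY:
CNY 704,000.00 × 2.62872 = ZAR 1,850,618.88
ZAR 1,850,618.88 ÷ 18.2198 = USD 101,571.85
USD 101,571.85 ÷ 0.142873 = CNY 710,924.07
Profit = CNY 710,924.07 − CNY 704,000.00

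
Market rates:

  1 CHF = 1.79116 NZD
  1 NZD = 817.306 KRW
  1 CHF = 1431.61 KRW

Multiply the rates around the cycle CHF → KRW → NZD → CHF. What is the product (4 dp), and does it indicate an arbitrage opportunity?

0.9779 (arbitrage exists)

Around CHF → KRW → NZD → CHF: 1 × 1431.61 ÷ 817.306 ÷ 1.79116 = 0.977925
Product < 1; profitable direction is CHF → NZD → KRW → CHF.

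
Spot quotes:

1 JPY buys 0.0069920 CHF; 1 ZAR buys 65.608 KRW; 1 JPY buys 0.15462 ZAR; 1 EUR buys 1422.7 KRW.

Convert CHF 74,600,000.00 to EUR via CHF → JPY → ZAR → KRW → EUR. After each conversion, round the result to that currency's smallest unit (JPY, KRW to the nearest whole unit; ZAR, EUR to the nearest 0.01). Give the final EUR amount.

CHF 74,600,000.00 ÷ 0.0069920 = JPY 10,669,336,384
JPY 10,669,336,384 × 0.15462 = ZAR 1,649,692,791.69
ZAR 1,649,692,791.69 × 65.608 = KRW 108,233,044,677
KRW 108,233,044,677 ÷ 1422.7 = EUR 76,075,802.82

EUR 76,075,802.82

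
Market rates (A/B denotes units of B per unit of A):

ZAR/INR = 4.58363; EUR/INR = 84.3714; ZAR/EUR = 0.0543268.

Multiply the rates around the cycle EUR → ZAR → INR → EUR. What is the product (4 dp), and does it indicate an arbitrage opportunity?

1.0000 (no arbitrage)

Around EUR → ZAR → INR → EUR: 1 ÷ 0.0543268 × 4.58363 ÷ 84.3714 = 1.000000
Product ≈ 1 (deviation 0.000%, within rounding noise).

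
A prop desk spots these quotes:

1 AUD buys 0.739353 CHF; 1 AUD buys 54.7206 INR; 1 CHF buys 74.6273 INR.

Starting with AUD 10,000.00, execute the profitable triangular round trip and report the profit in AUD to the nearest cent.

Profit: AUD 83.21

Profitable loop is AUD → CHF → INR → AUD:
AUD 10,000.00 × 0.739353 = CHF 7,393.53
CHF 7,393.53 × 74.6273 = INR 551,759.18
INR 551,759.18 ÷ 54.7206 = AUD 10,083.21
Profit = AUD 10,083.21 − AUD 10,000.00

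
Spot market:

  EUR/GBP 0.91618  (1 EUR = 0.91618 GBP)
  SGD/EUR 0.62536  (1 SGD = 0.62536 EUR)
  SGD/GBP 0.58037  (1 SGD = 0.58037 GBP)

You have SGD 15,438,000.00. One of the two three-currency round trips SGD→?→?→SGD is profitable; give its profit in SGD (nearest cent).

Profitable loop is SGD → GBP → EUR → SGD:
SGD 15,438,000.00 × 0.58037 = GBP 8,959,752.06
GBP 8,959,752.06 ÷ 0.91618 = EUR 9,779,466.98
EUR 9,779,466.98 ÷ 0.62536 = SGD 15,638,139.60
Profit = SGD 15,638,139.60 − SGD 15,438,000.00

Profit: SGD 200,139.60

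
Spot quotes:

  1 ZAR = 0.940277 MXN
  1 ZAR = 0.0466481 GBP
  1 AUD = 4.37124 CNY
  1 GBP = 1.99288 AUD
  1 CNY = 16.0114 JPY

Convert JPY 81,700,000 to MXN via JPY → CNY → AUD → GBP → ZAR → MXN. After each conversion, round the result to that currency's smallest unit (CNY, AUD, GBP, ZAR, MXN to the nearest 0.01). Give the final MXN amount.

MXN 11,806,707.32

JPY 81,700,000 ÷ 16.0114 = CNY 5,102,614.39
CNY 5,102,614.39 ÷ 4.37124 = AUD 1,167,315.08
AUD 1,167,315.08 ÷ 1.99288 = GBP 585,742.78
GBP 585,742.78 ÷ 0.0466481 = ZAR 12,556,626.74
ZAR 12,556,626.74 × 0.940277 = MXN 11,806,707.32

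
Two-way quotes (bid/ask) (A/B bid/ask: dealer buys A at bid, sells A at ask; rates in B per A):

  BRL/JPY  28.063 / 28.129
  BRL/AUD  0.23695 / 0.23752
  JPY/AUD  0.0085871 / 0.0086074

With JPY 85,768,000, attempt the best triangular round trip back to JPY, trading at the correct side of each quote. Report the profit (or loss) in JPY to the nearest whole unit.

Net profit: JPY 1,249,322

Best loop JPY → AUD → BRL → JPY:
JPY 85,768,000 × 0.0085871 (sell JPY at bid) = AUD 736,498.39
AUD 736,498.39 ÷ 0.23752 (buy BRL at ask) = BRL 3,100,784.75
BRL 3,100,784.75 × 28.063 (sell BRL at bid) = JPY 87,017,322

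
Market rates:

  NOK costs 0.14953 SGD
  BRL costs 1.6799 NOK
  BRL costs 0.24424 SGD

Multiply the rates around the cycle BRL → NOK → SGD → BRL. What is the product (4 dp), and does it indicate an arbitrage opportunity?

Around BRL → NOK → SGD → BRL: 1 × 1.6799 × 0.14953 ÷ 0.24424 = 1.028478
Product > 1; profitable direction is BRL → NOK → SGD → BRL.

1.0285 (arbitrage exists)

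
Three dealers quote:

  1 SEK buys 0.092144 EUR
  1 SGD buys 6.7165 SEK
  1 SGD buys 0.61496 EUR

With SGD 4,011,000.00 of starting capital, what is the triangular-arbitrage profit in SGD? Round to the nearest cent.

Profitable loop is SGD → SEK → EUR → SGD:
SGD 4,011,000.00 × 6.7165 = SEK 26,939,881.50
SEK 26,939,881.50 × 0.092144 = EUR 2,482,348.44
EUR 2,482,348.44 ÷ 0.61496 = SGD 4,036,601.47
Profit = SGD 4,036,601.47 − SGD 4,011,000.00

Profit: SGD 25,601.47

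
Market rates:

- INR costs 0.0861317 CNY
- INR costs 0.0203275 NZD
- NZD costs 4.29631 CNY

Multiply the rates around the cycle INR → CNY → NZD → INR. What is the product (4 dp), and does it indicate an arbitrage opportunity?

0.9862 (arbitrage exists)

Around INR → CNY → NZD → INR: 1 × 0.0861317 ÷ 4.29631 ÷ 0.0203275 = 0.986242
Product < 1; profitable direction is INR → NZD → CNY → INR.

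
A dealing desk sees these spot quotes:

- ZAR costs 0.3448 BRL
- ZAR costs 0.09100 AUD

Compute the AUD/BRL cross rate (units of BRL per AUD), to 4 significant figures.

1 AUD ÷ 0.09100 = 10.989 ZAR
10.989 ZAR × 0.3448 = 3.78901 BRL

AUD/BRL = 3.789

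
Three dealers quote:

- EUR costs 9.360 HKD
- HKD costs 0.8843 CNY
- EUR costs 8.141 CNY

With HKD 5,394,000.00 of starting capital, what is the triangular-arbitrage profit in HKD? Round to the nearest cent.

Profit: HKD 90,141.62

Profitable loop is HKD → CNY → EUR → HKD:
HKD 5,394,000.00 × 0.8843 = CNY 4,769,914.20
CNY 4,769,914.20 ÷ 8.141 = EUR 585,912.57
EUR 585,912.57 × 9.360 = HKD 5,484,141.62
Profit = HKD 5,484,141.62 − HKD 5,394,000.00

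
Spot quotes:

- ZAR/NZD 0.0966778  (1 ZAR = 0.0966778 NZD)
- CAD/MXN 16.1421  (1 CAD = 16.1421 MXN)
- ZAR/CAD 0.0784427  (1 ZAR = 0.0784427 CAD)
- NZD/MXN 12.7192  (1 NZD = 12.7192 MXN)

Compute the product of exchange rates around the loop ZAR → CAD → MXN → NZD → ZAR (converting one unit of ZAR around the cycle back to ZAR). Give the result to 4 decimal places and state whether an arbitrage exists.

Around ZAR → CAD → MXN → NZD → ZAR: 1 × 0.0784427 × 16.1421 ÷ 12.7192 ÷ 0.0966778 = 1.029736
Product > 1; profitable direction is ZAR → CAD → MXN → NZD → ZAR.

1.0297 (arbitrage exists)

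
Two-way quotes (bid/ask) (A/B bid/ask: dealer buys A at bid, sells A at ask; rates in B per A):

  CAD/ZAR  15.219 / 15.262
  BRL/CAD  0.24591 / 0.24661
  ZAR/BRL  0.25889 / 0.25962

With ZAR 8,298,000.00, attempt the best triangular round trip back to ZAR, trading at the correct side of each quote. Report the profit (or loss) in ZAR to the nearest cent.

Best loop ZAR → CAD → BRL → ZAR:
ZAR 8,298,000.00 ÷ 15.262 (buy CAD at ask) = CAD 543,703.32
CAD 543,703.32 ÷ 0.24661 (buy BRL at ask) = BRL 2,204,709.12
BRL 2,204,709.12 ÷ 0.25962 (buy ZAR at ask) = ZAR 8,492,061.93

Net profit: ZAR 194,061.93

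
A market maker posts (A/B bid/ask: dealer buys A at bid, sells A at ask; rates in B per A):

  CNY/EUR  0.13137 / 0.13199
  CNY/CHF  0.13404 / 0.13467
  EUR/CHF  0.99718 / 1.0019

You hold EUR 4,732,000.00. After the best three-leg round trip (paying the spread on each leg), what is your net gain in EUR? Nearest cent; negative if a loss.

Best loop EUR → CNY → CHF → EUR:
EUR 4,732,000.00 ÷ 0.13199 (buy CNY at ask) = CNY 35,851,200.85
CNY 35,851,200.85 × 0.13404 (sell CNY at bid) = CHF 4,805,494.96
CHF 4,805,494.96 ÷ 1.0019 (buy EUR at ask) = EUR 4,796,381.84

Net profit: EUR 64,381.84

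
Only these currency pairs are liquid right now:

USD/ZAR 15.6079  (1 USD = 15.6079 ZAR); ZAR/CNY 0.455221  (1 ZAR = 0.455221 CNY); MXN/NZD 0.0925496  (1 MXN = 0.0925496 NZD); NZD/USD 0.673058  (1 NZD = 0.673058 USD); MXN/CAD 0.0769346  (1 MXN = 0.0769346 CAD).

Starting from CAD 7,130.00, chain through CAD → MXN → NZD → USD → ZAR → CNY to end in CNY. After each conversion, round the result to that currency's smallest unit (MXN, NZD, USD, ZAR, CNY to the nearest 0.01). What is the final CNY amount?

CAD 7,130.00 ÷ 0.0769346 = MXN 92,676.12
MXN 92,676.12 × 0.0925496 = NZD 8,577.14
NZD 8,577.14 × 0.673058 = USD 5,772.91
USD 5,772.91 × 15.6079 = ZAR 90,103.00
ZAR 90,103.00 × 0.455221 = CNY 41,016.78

CNY 41,016.78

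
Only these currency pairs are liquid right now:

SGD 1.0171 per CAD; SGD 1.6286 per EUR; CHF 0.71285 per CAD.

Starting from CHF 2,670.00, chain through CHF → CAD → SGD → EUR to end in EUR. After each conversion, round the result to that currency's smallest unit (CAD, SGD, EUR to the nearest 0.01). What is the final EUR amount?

EUR 2,339.17

CHF 2,670.00 ÷ 0.71285 = CAD 3,745.53
CAD 3,745.53 × 1.0171 = SGD 3,809.58
SGD 3,809.58 ÷ 1.6286 = EUR 2,339.17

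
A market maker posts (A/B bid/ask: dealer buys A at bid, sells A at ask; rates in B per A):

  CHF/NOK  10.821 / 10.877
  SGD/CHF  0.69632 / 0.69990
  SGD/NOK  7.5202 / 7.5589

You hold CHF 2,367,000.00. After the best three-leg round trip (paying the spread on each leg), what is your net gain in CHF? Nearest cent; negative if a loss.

Net result: CHF -7,522.04 (no profitable arbitrage after spreads)

Best loop CHF → NOK → SGD → CHF:
CHF 2,367,000.00 × 10.821 (sell CHF at bid) = NOK 25,613,307.00
NOK 25,613,307.00 ÷ 7.5589 (buy SGD at ask) = SGD 3,388,496.61
SGD 3,388,496.61 × 0.69632 (sell SGD at bid) = CHF 2,359,477.96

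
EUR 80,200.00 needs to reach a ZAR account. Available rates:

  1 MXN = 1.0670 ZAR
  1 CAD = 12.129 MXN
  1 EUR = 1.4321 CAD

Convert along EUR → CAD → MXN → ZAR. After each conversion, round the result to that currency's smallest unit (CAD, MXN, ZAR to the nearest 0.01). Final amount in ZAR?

EUR 80,200.00 × 1.4321 = CAD 114,854.42
CAD 114,854.42 × 12.129 = MXN 1,393,069.26
MXN 1,393,069.26 × 1.0670 = ZAR 1,486,404.90

ZAR 1,486,404.90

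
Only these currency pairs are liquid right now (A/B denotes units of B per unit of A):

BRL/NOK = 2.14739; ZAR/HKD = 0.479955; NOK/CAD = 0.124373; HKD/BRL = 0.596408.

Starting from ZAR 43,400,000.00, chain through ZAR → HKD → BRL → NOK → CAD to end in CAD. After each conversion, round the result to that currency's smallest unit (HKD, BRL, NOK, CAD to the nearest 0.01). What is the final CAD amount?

CAD 3,317,956.95

ZAR 43,400,000.00 × 0.479955 = HKD 20,830,047.00
HKD 20,830,047.00 × 0.596408 = BRL 12,423,206.67
BRL 12,423,206.67 × 2.14739 = NOK 26,677,469.77
NOK 26,677,469.77 × 0.124373 = CAD 3,317,956.95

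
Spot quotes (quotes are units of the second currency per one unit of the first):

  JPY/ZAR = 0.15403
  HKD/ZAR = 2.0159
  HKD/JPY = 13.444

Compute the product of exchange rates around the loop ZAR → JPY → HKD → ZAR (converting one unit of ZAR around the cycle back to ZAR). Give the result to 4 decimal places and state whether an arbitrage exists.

0.9735 (arbitrage exists)

Around ZAR → JPY → HKD → ZAR: 1 ÷ 0.15403 ÷ 13.444 × 2.0159 = 0.973498
Product < 1; profitable direction is ZAR → HKD → JPY → ZAR.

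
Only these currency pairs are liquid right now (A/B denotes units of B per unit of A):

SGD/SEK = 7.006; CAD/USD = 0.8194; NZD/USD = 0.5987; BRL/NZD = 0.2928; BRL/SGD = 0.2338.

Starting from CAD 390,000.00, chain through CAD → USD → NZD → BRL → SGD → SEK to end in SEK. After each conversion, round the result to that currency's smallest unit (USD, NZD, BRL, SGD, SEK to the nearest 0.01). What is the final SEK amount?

SEK 2,986,034.83

CAD 390,000.00 × 0.8194 = USD 319,566.00
USD 319,566.00 ÷ 0.5987 = NZD 533,766.49
NZD 533,766.49 ÷ 0.2928 = BRL 1,822,972.98
BRL 1,822,972.98 × 0.2338 = SGD 426,211.08
SGD 426,211.08 × 7.006 = SEK 2,986,034.83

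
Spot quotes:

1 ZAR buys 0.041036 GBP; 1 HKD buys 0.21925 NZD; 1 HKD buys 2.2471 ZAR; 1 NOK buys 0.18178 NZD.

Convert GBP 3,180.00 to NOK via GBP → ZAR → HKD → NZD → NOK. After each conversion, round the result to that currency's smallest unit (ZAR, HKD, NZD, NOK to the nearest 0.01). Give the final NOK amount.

NOK 41,594.23

GBP 3,180.00 ÷ 0.041036 = ZAR 77,492.93
ZAR 77,492.93 ÷ 2.2471 = HKD 34,485.75
HKD 34,485.75 × 0.21925 = NZD 7,561.00
NZD 7,561.00 ÷ 0.18178 = NOK 41,594.23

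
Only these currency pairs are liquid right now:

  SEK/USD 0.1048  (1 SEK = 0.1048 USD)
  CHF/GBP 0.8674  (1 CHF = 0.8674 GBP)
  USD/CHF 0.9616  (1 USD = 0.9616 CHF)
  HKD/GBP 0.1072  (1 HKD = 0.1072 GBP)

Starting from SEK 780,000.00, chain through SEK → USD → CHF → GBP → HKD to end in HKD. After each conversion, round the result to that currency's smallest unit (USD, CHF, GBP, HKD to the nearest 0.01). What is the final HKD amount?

HKD 636,026.12

SEK 780,000.00 × 0.1048 = USD 81,744.00
USD 81,744.00 × 0.9616 = CHF 78,605.03
CHF 78,605.03 × 0.8674 = GBP 68,182.00
GBP 68,182.00 ÷ 0.1072 = HKD 636,026.12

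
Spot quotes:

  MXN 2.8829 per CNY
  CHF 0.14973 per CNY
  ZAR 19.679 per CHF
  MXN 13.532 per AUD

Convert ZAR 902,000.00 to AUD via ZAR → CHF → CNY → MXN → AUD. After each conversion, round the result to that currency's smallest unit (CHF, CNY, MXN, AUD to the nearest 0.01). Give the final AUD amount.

AUD 65,217.22

ZAR 902,000.00 ÷ 19.679 = CHF 45,835.66
CHF 45,835.66 ÷ 0.14973 = CNY 306,122.09
CNY 306,122.09 × 2.8829 = MXN 882,519.37
MXN 882,519.37 ÷ 13.532 = AUD 65,217.22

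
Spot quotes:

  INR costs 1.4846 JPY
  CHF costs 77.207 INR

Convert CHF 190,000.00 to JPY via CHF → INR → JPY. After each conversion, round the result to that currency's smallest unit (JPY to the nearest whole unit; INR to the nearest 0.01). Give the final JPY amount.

CHF 190,000.00 × 77.207 = INR 14,669,330.00
INR 14,669,330.00 × 1.4846 = JPY 21,778,087

JPY 21,778,087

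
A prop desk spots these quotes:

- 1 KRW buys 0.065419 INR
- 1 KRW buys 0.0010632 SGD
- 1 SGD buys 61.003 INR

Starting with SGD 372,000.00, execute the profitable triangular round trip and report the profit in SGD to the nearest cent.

Profitable loop is SGD → KRW → INR → SGD:
SGD 372,000.00 ÷ 0.0010632 = KRW 349,887,133
KRW 349,887,133 × 0.065419 = INR 22,889,266.37
INR 22,889,266.37 ÷ 61.003 = SGD 375,215.42
Profit = SGD 375,215.42 − SGD 372,000.00

Profit: SGD 3,215.42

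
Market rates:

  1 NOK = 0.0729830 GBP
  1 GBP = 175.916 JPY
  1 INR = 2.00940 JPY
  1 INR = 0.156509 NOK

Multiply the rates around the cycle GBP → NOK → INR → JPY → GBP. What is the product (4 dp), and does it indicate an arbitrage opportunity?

1.0000 (no arbitrage)

Around GBP → NOK → INR → JPY → GBP: 1 ÷ 0.0729830 ÷ 0.156509 × 2.00940 ÷ 175.916 = 1.000000
Product ≈ 1 (deviation 0.000%, within rounding noise).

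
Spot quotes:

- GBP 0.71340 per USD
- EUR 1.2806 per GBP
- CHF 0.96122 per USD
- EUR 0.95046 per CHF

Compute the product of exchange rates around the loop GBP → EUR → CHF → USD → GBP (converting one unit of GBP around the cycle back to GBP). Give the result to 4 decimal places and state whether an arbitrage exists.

1.0000 (no arbitrage)

Around GBP → EUR → CHF → USD → GBP: 1 × 1.2806 ÷ 0.95046 ÷ 0.96122 × 0.71340 = 0.999977
Product ≈ 1 (deviation 0.002%, within rounding noise).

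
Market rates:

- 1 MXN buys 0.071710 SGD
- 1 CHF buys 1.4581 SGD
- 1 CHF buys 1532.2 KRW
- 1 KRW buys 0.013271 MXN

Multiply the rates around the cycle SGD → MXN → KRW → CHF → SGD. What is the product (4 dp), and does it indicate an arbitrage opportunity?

1.0000 (no arbitrage)

Around SGD → MXN → KRW → CHF → SGD: 1 ÷ 0.071710 ÷ 0.013271 ÷ 1532.2 × 1.4581 = 0.999973
Product ≈ 1 (deviation 0.003%, within rounding noise).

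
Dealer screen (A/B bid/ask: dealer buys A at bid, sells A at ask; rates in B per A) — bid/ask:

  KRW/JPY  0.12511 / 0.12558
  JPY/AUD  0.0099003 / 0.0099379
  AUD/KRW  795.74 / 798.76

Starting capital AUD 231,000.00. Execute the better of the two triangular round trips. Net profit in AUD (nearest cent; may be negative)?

Net profit: AUD 729.10

Best loop AUD → JPY → KRW → AUD:
AUD 231,000.00 ÷ 0.0099379 (buy JPY at ask) = JPY 23,244,347
JPY 23,244,347 ÷ 0.12558 (buy KRW at ask) = KRW 185,095,934
KRW 185,095,934 ÷ 798.76 (buy AUD at ask) = AUD 231,729.10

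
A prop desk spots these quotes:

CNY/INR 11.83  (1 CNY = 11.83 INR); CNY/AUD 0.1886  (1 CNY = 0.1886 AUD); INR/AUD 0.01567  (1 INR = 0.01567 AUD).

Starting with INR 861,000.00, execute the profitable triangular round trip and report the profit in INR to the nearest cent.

Profitable loop is INR → CNY → AUD → INR:
INR 861,000.00 ÷ 11.83 = CNY 72,781.07
CNY 72,781.07 × 0.1886 = AUD 13,726.51
AUD 13,726.51 ÷ 0.01567 = INR 875,973.76
Profit = INR 875,973.76 − INR 861,000.00

Profit: INR 14,973.76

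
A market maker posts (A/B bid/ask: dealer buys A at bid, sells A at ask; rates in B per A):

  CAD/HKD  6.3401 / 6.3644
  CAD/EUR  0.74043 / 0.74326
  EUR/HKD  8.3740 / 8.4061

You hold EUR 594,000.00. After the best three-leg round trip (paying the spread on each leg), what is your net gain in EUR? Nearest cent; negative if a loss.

Best loop EUR → CAD → HKD → EUR:
EUR 594,000.00 ÷ 0.74326 (buy CAD at ask) = CAD 799,181.98
CAD 799,181.98 × 6.3401 (sell CAD at bid) = HKD 5,066,893.68
HKD 5,066,893.68 ÷ 8.4061 (buy EUR at ask) = EUR 602,763.91

Net profit: EUR 8,763.91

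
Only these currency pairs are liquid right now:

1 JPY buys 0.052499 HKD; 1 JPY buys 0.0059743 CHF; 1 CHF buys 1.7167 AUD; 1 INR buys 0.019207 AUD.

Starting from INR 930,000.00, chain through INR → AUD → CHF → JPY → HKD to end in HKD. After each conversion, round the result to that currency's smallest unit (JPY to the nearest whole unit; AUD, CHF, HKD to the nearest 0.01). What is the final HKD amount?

INR 930,000.00 × 0.019207 = AUD 17,862.51
AUD 17,862.51 ÷ 1.7167 = CHF 10,405.14
CHF 10,405.14 ÷ 0.0059743 = JPY 1,741,650
JPY 1,741,650 × 0.052499 = HKD 91,434.88

HKD 91,434.88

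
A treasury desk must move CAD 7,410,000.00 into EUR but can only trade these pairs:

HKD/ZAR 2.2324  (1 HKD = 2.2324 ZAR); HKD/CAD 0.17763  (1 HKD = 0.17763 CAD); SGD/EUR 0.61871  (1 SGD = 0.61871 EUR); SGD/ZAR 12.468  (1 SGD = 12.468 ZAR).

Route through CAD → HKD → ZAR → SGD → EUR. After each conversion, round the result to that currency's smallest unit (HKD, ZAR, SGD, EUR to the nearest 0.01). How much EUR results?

EUR 4,621,300.91

CAD 7,410,000.00 ÷ 0.17763 = HKD 41,715,926.36
HKD 41,715,926.36 × 2.2324 = ZAR 93,126,634.01
ZAR 93,126,634.01 ÷ 12.468 = SGD 7,469,252.01
SGD 7,469,252.01 × 0.61871 = EUR 4,621,300.91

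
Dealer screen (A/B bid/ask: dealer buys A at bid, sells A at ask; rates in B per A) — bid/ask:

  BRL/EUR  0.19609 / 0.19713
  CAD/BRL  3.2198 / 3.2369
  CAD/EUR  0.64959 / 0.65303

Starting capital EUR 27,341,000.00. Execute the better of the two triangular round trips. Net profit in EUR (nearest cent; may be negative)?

Best loop EUR → BRL → CAD → EUR:
EUR 27,341,000.00 ÷ 0.19713 (buy BRL at ask) = BRL 138,695,277.23
BRL 138,695,277.23 ÷ 3.2369 (buy CAD at ask) = CAD 42,848,181.05
CAD 42,848,181.05 × 0.64959 (sell CAD at bid) = EUR 27,833,749.93

Net profit: EUR 492,749.93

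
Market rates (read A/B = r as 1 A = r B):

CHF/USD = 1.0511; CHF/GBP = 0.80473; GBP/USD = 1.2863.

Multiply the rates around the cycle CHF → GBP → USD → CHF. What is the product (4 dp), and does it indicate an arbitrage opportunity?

Around CHF → GBP → USD → CHF: 1 × 0.80473 × 1.2863 ÷ 1.0511 = 0.984801
Product < 1; profitable direction is CHF → USD → GBP → CHF.

0.9848 (arbitrage exists)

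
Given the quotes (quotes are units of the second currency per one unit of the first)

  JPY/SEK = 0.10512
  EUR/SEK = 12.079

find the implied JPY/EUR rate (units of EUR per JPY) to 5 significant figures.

JPY/EUR = 0.0087027

1 JPY × 0.10512 = 0.10512 SEK
0.10512 SEK ÷ 12.079 = 0.00870271 EUR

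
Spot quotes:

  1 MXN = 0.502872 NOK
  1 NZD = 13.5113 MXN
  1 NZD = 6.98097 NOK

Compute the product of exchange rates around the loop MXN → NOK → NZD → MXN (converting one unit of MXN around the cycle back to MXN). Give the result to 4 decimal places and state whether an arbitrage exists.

0.9733 (arbitrage exists)

Around MXN → NOK → NZD → MXN: 1 × 0.502872 ÷ 6.98097 × 13.5113 = 0.973282
Product < 1; profitable direction is MXN → NZD → NOK → MXN.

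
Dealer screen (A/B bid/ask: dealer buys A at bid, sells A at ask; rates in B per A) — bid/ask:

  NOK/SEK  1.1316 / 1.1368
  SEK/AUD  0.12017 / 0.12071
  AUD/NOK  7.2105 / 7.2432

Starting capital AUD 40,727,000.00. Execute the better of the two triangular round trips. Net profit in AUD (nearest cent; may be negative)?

Net profit: AUD 248,534.62

Best loop AUD → SEK → NOK → AUD:
AUD 40,727,000.00 ÷ 0.12071 (buy SEK at ask) = SEK 337,395,410.49
SEK 337,395,410.49 ÷ 1.1368 (buy NOK at ask) = NOK 296,793,992.34
NOK 296,793,992.34 ÷ 7.2432 (buy AUD at ask) = AUD 40,975,534.62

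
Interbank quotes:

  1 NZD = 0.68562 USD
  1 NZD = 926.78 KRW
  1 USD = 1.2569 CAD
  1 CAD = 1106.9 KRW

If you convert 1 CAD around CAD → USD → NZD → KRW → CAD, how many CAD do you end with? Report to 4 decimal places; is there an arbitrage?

Around CAD → USD → NZD → KRW → CAD: 1 ÷ 1.2569 ÷ 0.68562 × 926.78 ÷ 1106.9 = 0.971592
Product < 1; profitable direction is CAD → KRW → NZD → USD → CAD.

0.9716 (arbitrage exists)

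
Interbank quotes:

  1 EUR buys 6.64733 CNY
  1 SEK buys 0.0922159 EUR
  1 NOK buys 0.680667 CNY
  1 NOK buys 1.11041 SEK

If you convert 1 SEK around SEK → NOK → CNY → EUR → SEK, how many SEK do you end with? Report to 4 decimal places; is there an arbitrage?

1.0000 (no arbitrage)

Around SEK → NOK → CNY → EUR → SEK: 1 ÷ 1.11041 × 0.680667 ÷ 6.64733 ÷ 0.0922159 = 0.999996
Product ≈ 1 (deviation 0.000%, within rounding noise).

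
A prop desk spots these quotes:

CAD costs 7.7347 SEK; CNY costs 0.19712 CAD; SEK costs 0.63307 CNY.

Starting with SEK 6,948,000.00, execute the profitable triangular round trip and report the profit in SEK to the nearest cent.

Profit: SEK 250,365.79

Profitable loop is SEK → CAD → CNY → SEK:
SEK 6,948,000.00 ÷ 7.7347 = CAD 898,289.53
CAD 898,289.53 ÷ 0.19712 = CNY 4,557,069.43
CNY 4,557,069.43 ÷ 0.63307 = SEK 7,198,365.79
Profit = SEK 7,198,365.79 − SEK 6,948,000.00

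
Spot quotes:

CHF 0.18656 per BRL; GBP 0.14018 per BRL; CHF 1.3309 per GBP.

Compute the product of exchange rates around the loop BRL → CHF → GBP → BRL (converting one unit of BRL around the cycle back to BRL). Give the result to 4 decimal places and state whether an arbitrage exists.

Around BRL → CHF → GBP → BRL: 1 × 0.18656 ÷ 1.3309 ÷ 0.14018 = 0.999970
Product ≈ 1 (deviation 0.003%, within rounding noise).

1.0000 (no arbitrage)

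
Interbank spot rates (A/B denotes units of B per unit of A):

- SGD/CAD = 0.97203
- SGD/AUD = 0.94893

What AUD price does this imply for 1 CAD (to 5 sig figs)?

1 CAD ÷ 0.97203 = 1.02877 SGD
1.02877 SGD × 0.94893 = 0.976235 AUD

CAD/AUD = 0.97624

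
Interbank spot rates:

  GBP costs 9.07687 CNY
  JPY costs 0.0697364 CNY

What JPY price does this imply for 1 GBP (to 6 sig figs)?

GBP/JPY = 130.160

1 GBP × 9.07687 = 9.07687 CNY
9.07687 CNY ÷ 0.0697364 = 130.16 JPY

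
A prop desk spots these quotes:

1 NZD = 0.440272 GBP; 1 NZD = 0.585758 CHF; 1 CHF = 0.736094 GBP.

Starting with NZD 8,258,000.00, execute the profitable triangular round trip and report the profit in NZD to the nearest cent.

Profit: NZD 174,268.73

Profitable loop is NZD → GBP → CHF → NZD:
NZD 8,258,000.00 × 0.440272 = GBP 3,635,766.18
GBP 3,635,766.18 ÷ 0.736094 = CHF 4,939,268.87
CHF 4,939,268.87 ÷ 0.585758 = NZD 8,432,268.73
Profit = NZD 8,432,268.73 − NZD 8,258,000.00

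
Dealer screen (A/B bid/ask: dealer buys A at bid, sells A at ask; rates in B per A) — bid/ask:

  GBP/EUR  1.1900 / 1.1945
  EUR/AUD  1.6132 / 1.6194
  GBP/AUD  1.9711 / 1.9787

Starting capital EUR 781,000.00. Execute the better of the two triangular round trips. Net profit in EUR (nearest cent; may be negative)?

Net profit: EUR 14,828.34

Best loop EUR → GBP → AUD → EUR:
EUR 781,000.00 ÷ 1.1945 (buy GBP at ask) = GBP 653,830.05
GBP 653,830.05 × 1.9711 (sell GBP at bid) = AUD 1,288,764.42
AUD 1,288,764.42 ÷ 1.6194 (buy EUR at ask) = EUR 795,828.34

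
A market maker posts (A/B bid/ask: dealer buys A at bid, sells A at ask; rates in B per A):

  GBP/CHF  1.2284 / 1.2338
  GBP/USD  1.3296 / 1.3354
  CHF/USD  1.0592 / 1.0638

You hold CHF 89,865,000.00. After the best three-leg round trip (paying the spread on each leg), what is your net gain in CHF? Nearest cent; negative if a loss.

Best loop CHF → GBP → USD → CHF:
CHF 89,865,000.00 ÷ 1.2338 (buy GBP at ask) = GBP 72,835,953.96
GBP 72,835,953.96 × 1.3296 (sell GBP at bid) = USD 96,842,684.39
USD 96,842,684.39 ÷ 1.0638 (buy CHF at ask) = CHF 91,034,672.30

Net profit: CHF 1,169,672.30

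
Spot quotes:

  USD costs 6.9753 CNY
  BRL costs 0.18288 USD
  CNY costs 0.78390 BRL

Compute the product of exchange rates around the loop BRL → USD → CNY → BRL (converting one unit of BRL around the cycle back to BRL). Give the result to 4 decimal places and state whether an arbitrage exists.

1.0000 (no arbitrage)

Around BRL → USD → CNY → BRL: 1 × 0.18288 × 6.9753 × 0.78390 = 0.999976
Product ≈ 1 (deviation 0.002%, within rounding noise).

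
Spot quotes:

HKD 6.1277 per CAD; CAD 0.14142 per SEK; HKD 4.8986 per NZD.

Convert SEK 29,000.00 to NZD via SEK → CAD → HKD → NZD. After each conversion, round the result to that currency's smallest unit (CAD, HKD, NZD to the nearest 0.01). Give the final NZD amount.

NZD 5,130.20

SEK 29,000.00 × 0.14142 = CAD 4,101.18
CAD 4,101.18 × 6.1277 = HKD 25,130.80
HKD 25,130.80 ÷ 4.8986 = NZD 5,130.20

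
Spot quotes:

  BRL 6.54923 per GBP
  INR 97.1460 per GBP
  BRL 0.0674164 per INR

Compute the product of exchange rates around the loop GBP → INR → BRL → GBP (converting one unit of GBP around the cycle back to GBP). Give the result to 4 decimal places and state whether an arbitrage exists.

1.0000 (no arbitrage)

Around GBP → INR → BRL → GBP: 1 × 97.1460 × 0.0674164 ÷ 6.54923 = 1.000001
Product ≈ 1 (deviation 0.000%, within rounding noise).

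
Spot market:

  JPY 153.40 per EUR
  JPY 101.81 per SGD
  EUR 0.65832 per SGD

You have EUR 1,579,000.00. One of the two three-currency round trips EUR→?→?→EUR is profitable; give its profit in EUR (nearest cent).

Profitable loop is EUR → SGD → JPY → EUR:
EUR 1,579,000.00 ÷ 0.65832 = SGD 2,398,529.59
SGD 2,398,529.59 × 101.81 = JPY 244,194,298
JPY 244,194,298 ÷ 153.40 = EUR 1,591,879.38
Profit = EUR 1,591,879.38 − EUR 1,579,000.00

Profit: EUR 12,879.38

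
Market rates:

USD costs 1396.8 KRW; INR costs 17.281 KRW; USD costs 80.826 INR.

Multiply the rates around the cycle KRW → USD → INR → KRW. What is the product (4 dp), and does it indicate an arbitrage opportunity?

Around KRW → USD → INR → KRW: 1 ÷ 1396.8 × 80.826 × 17.281 = 0.999967
Product ≈ 1 (deviation 0.003%, within rounding noise).

1.0000 (no arbitrage)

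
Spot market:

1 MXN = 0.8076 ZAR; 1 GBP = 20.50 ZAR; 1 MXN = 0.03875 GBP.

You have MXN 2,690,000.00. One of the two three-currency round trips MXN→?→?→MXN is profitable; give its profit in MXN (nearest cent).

Profit: MXN 44,783.95

Profitable loop is MXN → ZAR → GBP → MXN:
MXN 2,690,000.00 × 0.8076 = ZAR 2,172,444.00
ZAR 2,172,444.00 ÷ 20.50 = GBP 105,972.88
GBP 105,972.88 ÷ 0.03875 = MXN 2,734,783.95
Profit = MXN 2,734,783.95 − MXN 2,690,000.00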